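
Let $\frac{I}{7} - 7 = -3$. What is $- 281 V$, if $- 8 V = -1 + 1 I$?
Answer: $\frac{7587}{8} \approx 948.38$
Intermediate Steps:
$I = 28$ ($I = 49 + 7 \left(-3\right) = 49 - 21 = 28$)
$V = - \frac{27}{8}$ ($V = - \frac{-1 + 1 \cdot 28}{8} = - \frac{-1 + 28}{8} = \left(- \frac{1}{8}\right) 27 = - \frac{27}{8} \approx -3.375$)
$- 281 V = \left(-281\right) \left(- \frac{27}{8}\right) = \frac{7587}{8}$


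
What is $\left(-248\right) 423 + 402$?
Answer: $-104502$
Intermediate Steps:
$\left(-248\right) 423 + 402 = -104904 + 402 = -104502$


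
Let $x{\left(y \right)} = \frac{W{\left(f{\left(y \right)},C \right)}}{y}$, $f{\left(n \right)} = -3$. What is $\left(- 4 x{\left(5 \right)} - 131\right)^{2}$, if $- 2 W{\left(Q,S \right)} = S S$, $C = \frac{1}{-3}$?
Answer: $\frac{34727449}{2025} \approx 17149.0$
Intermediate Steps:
$C = - \frac{1}{3} \approx -0.33333$
$W{\left(Q,S \right)} = - \frac{S^{2}}{2}$ ($W{\left(Q,S \right)} = - \frac{S S}{2} = - \frac{S^{2}}{2}$)
$x{\left(y \right)} = - \frac{1}{18 y}$ ($x{\left(y \right)} = \frac{\left(- \frac{1}{2}\right) \left(- \frac{1}{3}\right)^{2}}{y} = \frac{\left(- \frac{1}{2}\right) \frac{1}{9}}{y} = - \frac{1}{18 y}$)
$\left(- 4 x{\left(5 \right)} - 131\right)^{2} = \left(- 4 \left(- \frac{1}{18 \cdot 5}\right) - 131\right)^{2} = \left(- 4 \left(\left(- \frac{1}{18}\right) \frac{1}{5}\right) - 131\right)^{2} = \left(\left(-4\right) \left(- \frac{1}{90}\right) - 131\right)^{2} = \left(\frac{2}{45} - 131\right)^{2} = \left(- \frac{5893}{45}\right)^{2} = \frac{34727449}{2025}$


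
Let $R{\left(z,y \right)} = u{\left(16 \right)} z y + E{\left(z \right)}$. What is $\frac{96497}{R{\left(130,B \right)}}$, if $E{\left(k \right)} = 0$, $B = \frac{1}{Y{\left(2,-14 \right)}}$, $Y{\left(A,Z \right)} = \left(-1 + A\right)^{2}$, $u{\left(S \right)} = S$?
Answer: $\frac{96497}{2080} \approx 46.393$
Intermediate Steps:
$B = 1$ ($B = \frac{1}{\left(-1 + 2\right)^{2}} = \frac{1}{1^{2}} = 1^{-1} = 1$)
$R{\left(z,y \right)} = 16 y z$ ($R{\left(z,y \right)} = 16 z y + 0 = 16 y z + 0 = 16 y z$)
$\frac{96497}{R{\left(130,B \right)}} = \frac{96497}{16 \cdot 1 \cdot 130} = \frac{96497}{2080}$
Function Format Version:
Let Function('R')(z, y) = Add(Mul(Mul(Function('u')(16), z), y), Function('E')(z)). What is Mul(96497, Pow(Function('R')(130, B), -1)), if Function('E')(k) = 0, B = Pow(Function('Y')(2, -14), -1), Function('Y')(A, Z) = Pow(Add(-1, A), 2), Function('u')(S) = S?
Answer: Rational(96497, 2080) ≈ 46.393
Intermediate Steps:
B = 1 (B = Pow(Pow(Add(-1, 2), 2), -1) = Pow(Pow(1, 2), -1) = Pow(1, -1) = 1)
Function('R')(z, y) = Mul(16, y, z) (Function('R')(z, y) = Add(Mul(Mul(16, z), y), 0) = Add(Mul(16, y, z), 0) = Mul(16, y, z))
Mul(96497, Pow(Function('R')(130, B), -1)) = Mul(96497, Pow(Mul(16, 1, 130), -1)) = Mul(96497, Pow(2080, -1)) = Mul(96497, Rational(1, 2080)) = Rational(96497, 2080)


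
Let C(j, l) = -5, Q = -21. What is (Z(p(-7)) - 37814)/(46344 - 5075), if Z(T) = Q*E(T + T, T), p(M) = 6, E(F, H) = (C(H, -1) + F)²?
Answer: -38843/41269 ≈ -0.94121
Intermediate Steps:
E(F, H) = (-5 + F)²
Z(T) = -21*(-5 + 2*T)² (Z(T) = -21*(-5 + (T + T))² = -21*(-5 + 2*T)²)
(Z(p(-7)) - 37814)/(46344 - 5075) = (-21*(-5 + 2*6)² - 37814)/(46344 - 5075) = (-21*(-5 + 12)² - 37814)/41269 = (-21*7² - 37814)*(1/41269) = (-21*49 - 37814)*(1/41269) = (-1029 - 37814)*(1/41269) = -38843*1/41269 = -38843/41269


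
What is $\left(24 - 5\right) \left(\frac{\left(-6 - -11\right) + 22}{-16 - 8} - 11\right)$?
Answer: $- \frac{1843}{8} \approx -230.38$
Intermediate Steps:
$\left(24 - 5\right) \left(\frac{\left(-6 - -11\right) + 22}{-16 - 8} - 11\right) = \left(24 - 5\right) \left(\frac{\left(-6 + 11\right) + 22}{-24} - 11\right) = 19 \left(\left(5 + 22\right) \left(- \frac{1}{24}\right) - 11\right) = 19 \left(27 \left(- \frac{1}{24}\right) - 11\right) = 19 \left(- \frac{9}{8} - 11\right) = 19 \left(- \frac{97}{8}\right) = - \frac{1843}{8}$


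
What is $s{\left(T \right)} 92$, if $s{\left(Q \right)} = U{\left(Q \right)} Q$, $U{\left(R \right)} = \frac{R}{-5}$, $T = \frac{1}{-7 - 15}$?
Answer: $- \frac{23}{605} \approx -0.038017$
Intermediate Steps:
$T = - \frac{1}{22}$ ($T = \frac{1}{-22} = - \frac{1}{22} \approx -0.045455$)
$U{\left(R \right)} = - \frac{R}{5}$ ($U{\left(R \right)} = R \left(- \frac{1}{5}\right) = - \frac{R}{5}$)
$s{\left(Q \right)} = - \frac{Q^{2}}{5}$ ($s{\left(Q \right)} = - \frac{Q}{5} Q = - \frac{Q^{2}}{5}$)
$s{\left(T \right)} 92 = - \frac{\left(- \frac{1}{22}\right)^{2}}{5} \cdot 92 = \left(- \frac{1}{5}\right) \frac{1}{484} \cdot 92 = \left(- \frac{1}{2420}\right) 92 = - \frac{23}{605}$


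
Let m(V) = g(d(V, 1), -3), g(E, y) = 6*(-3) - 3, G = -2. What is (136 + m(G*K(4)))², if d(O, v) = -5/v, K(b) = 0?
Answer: 13225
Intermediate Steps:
g(E, y) = -21 (g(E, y) = -18 - 3 = -21)
m(V) = -21
(136 + m(G*K(4)))² = (136 - 21)² = 115² = 13225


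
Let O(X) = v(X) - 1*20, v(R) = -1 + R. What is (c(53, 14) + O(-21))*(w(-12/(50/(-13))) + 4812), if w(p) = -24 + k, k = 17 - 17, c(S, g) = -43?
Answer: -406980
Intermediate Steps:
k = 0
O(X) = -21 + X (O(X) = (-1 + X) - 1*20 = (-1 + X) - 20 = -21 + X)
w(p) = -24 (w(p) = -24 + 0 = -24)
(c(53, 14) + O(-21))*(w(-12/(50/(-13))) + 4812) = (-43 + (-21 - 21))*(-24 + 4812) = (-43 - 42)*4788 = -85*4788 = -406980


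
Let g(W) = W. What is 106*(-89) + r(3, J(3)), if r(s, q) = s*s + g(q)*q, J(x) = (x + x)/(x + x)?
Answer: -9424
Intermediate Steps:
J(x) = 1 (J(x) = (2*x)/((2*x)) = (2*x)*(1/(2*x)) = 1)
r(s, q) = q² + s² (r(s, q) = s*s + q*q = s² + q² = q² + s²)
106*(-89) + r(3, J(3)) = 106*(-89) + (1² + 3²) = -9434 + (1 + 9) = -9434 + 10 = -9424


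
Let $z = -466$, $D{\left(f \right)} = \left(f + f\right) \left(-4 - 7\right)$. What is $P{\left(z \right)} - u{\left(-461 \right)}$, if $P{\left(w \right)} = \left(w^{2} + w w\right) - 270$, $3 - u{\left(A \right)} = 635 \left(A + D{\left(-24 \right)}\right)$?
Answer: $476584$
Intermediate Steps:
$D{\left(f \right)} = - 22 f$ ($D{\left(f \right)} = 2 f \left(-11\right) = - 22 f$)
$u{\left(A \right)} = -335277 - 635 A$ ($u{\left(A \right)} = 3 - 635 \left(A - -528\right) = 3 - 635 \left(A + 528\right) = 3 - 635 \left(528 + A\right) = 3 - \left(335280 + 635 A\right) = -335277 - 635 A$)
$P{\left(w \right)} = -270 + 2 w^{2}$ ($P{\left(w \right)} = \left(w^{2} + w^{2}\right) - 270 = 2 w^{2} - 270 = -270 + 2 w^{2}$)
$P{\left(z \right)} - u{\left(-461 \right)} = \left(-270 + 2 \left(-466\right)^{2}\right) - \left(-335277 - -292735\right) = \left(-270 + 2 \cdot 217156\right) - \left(-335277 + 292735\right) = \left(-270 + 434312\right) - -42542 = 434042 + 42542 = 476584$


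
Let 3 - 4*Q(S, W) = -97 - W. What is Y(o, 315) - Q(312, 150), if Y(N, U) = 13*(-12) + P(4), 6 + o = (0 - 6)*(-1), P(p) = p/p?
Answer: -435/2 ≈ -217.50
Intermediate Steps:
Q(S, W) = 25 + W/4 (Q(S, W) = 3/4 - (-97 - W)/4 = 3/4 + (97/4 + W/4) = 25 + W/4)
P(p) = 1
o = 0 (o = -6 + (0 - 6)*(-1) = -6 - 6*(-1) = -6 + 6 = 0)
Y(N, U) = -155 (Y(N, U) = 13*(-12) + 1 = -156 + 1 = -155)
Y(o, 315) - Q(312, 150) = -155 - (25 + (1/4)*150) = -155 - (25 + 75/2) = -155 - 1*125/2 = -155 - 125/2 = -435/2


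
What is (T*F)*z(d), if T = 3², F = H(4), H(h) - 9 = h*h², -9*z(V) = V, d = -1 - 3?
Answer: 292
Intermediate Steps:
d = -4
z(V) = -V/9
H(h) = 9 + h³ (H(h) = 9 + h*h² = 9 + h³)
F = 73 (F = 9 + 4³ = 9 + 64 = 73)
T = 9
(T*F)*z(d) = (9*73)*(-⅑*(-4)) = 657*(4/9) = 292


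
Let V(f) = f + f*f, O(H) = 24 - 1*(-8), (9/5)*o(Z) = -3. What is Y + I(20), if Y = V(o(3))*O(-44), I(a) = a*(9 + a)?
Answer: 5540/9 ≈ 615.56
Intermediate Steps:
o(Z) = -5/3 (o(Z) = (5/9)*(-3) = -5/3)
O(H) = 32 (O(H) = 24 + 8 = 32)
V(f) = f + f²
Y = 320/9 (Y = -5*(1 - 5/3)/3*32 = -5/3*(-⅔)*32 = (10/9)*32 = 320/9 ≈ 35.556)
Y + I(20) = 320/9 + 20*(9 + 20) = 320/9 + 20*29 = 320/9 + 580 = 5540/9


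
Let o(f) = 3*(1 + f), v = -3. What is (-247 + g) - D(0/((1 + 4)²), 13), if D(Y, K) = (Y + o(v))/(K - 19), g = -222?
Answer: -470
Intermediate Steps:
o(f) = 3 + 3*f
D(Y, K) = (-6 + Y)/(-19 + K) (D(Y, K) = (Y + (3 + 3*(-3)))/(K - 19) = (Y + (3 - 9))/(-19 + K) = (Y - 6)/(-19 + K) = (-6 + Y)/(-19 + K))
(-247 + g) - D(0/((1 + 4)²), 13) = (-247 - 222) - (-6 + 0/((1 + 4)²))/(-19 + 13) = -469 - (-6 + 0/(5²))/(-6) = -469 - (-1)*(-6 + 0/25)/6 = -469 - (-1)*(-6 + 0*(1/25))/6 = -469 - (-1)*(-6 + 0)/6 = -469 - (-1)*(-6)/6 = -469 - 1*1 = -469 - 1 = -470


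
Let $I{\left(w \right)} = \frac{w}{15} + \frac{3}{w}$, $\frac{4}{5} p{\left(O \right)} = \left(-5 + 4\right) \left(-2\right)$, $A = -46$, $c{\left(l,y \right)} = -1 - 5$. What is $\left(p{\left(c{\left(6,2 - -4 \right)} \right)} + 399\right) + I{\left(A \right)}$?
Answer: $\frac{137437}{345} \approx 398.37$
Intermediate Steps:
$c{\left(l,y \right)} = -6$ ($c{\left(l,y \right)} = -1 - 5 = -6$)
$p{\left(O \right)} = \frac{5}{2}$ ($p{\left(O \right)} = \frac{5 \left(-5 + 4\right) \left(-2\right)}{4} = \frac{5 \left(\left(-1\right) \left(-2\right)\right)}{4} = \frac{5}{4} \cdot 2 = \frac{5}{2}$)
$I{\left(w \right)} = \frac{3}{w} + \frac{w}{15}$ ($I{\left(w \right)} = w \frac{1}{15} + \frac{3}{w} = \frac{w}{15} + \frac{3}{w} = \frac{3}{w} + \frac{w}{15}$)
$\left(p{\left(c{\left(6,2 - -4 \right)} \right)} + 399\right) + I{\left(A \right)} = \left(\frac{5}{2} + 399\right) + \left(\frac{3}{-46} + \frac{1}{15} \left(-46\right)\right) = \frac{803}{2} + \left(3 \left(- \frac{1}{46}\right) - \frac{46}{15}\right) = \frac{803}{2} - \frac{2161}{690} = \frac{137437}{345}$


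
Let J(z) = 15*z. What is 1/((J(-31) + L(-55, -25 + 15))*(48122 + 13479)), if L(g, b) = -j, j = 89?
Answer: -1/34126954 ≈ -2.9302e-8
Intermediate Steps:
L(g, b) = -89 (L(g, b) = -1*89 = -89)
1/((J(-31) + L(-55, -25 + 15))*(48122 + 13479)) = 1/((15*(-31) - 89)*(48122 + 13479)) = 1/((-465 - 89)*61601) = 1/(-554*61601) = 1/(-34126954) = -1/34126954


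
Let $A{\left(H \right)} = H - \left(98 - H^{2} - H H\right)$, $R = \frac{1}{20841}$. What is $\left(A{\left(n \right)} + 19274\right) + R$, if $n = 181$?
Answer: $\frac{1768963240}{20841} \approx 84879.0$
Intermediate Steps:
$R = \frac{1}{20841} \approx 4.7982 \cdot 10^{-5}$
$A{\left(H \right)} = -98 + H + 2 H^{2}$ ($A{\left(H \right)} = H + \left(\left(H^{2} + H^{2}\right) - 98\right) = H + \left(2 H^{2} - 98\right) = H + \left(-98 + 2 H^{2}\right) = -98 + H + 2 H^{2}$)
$\left(A{\left(n \right)} + 19274\right) + R = \left(\left(-98 + 181 + 2 \cdot 181^{2}\right) + 19274\right) + \frac{1}{20841} = \left(\left(-98 + 181 + 2 \cdot 32761\right) + 19274\right) + \frac{1}{20841} = \left(\left(-98 + 181 + 65522\right) + 19274\right) + \frac{1}{20841} = \left(65605 + 19274\right) + \frac{1}{20841} = 84879 + \frac{1}{20841} = \frac{1768963240}{20841}$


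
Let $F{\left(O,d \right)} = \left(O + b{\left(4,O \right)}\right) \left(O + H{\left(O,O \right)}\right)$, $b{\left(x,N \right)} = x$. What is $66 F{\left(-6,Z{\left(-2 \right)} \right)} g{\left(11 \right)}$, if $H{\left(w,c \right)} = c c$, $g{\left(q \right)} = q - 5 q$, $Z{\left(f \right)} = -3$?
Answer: $174240$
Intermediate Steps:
$g{\left(q \right)} = - 4 q$
$H{\left(w,c \right)} = c^{2}$
$F{\left(O,d \right)} = \left(4 + O\right) \left(O + O^{2}\right)$ ($F{\left(O,d \right)} = \left(O + 4\right) \left(O + O^{2}\right) = \left(4 + O\right) \left(O + O^{2}\right)$)
$66 F{\left(-6,Z{\left(-2 \right)} \right)} g{\left(11 \right)} = 66 \left(- 6 \left(4 + \left(-6\right)^{2} + 5 \left(-6\right)\right)\right) \left(\left(-4\right) 11\right) = 66 \left(- 6 \left(4 + 36 - 30\right)\right) \left(-44\right) = 66 \left(\left(-6\right) 10\right) \left(-44\right) = 66 \left(-60\right) \left(-44\right) = \left(-3960\right) \left(-44\right) = 174240$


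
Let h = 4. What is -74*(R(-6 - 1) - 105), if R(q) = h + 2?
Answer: 7326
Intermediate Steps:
R(q) = 6 (R(q) = 4 + 2 = 6)
-74*(R(-6 - 1) - 105) = -74*(6 - 105) = -74*(-99) = 7326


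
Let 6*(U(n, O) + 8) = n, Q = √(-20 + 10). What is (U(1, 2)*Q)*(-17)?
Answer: 799*I*√10/6 ≈ 421.11*I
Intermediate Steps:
Q = I*√10 (Q = √(-10) = I*√10 ≈ 3.1623*I)
U(n, O) = -8 + n/6
(U(1, 2)*Q)*(-17) = ((-8 + (⅙)*1)*(I*√10))*(-17) = ((-8 + ⅙)*(I*√10))*(-17) = -47*I*√10/6*(-17) = 799*I*√10/6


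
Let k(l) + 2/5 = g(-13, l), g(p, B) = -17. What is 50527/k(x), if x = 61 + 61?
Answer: -252635/87 ≈ -2903.9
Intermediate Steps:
x = 122
k(l) = -87/5 (k(l) = -2/5 - 17 = -87/5)
50527/k(x) = 50527/(-87/5) = 50527*(-5/87) = -252635/87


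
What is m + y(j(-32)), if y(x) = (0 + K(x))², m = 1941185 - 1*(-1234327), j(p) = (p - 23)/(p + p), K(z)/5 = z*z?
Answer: 53276479500217/16777216 ≈ 3.1755e+6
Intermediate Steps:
K(z) = 5*z² (K(z) = 5*(z*z) = 5*z²)
j(p) = (-23 + p)/(2*p) (j(p) = (-23 + p)/((2*p)) = (-23 + p)*(1/(2*p)) = (-23 + p)/(2*p))
m = 3175512 (m = 1941185 + 1234327 = 3175512)
y(x) = 25*x⁴ (y(x) = (0 + 5*x²)² = (5*x²)² = 25*x⁴)
m + y(j(-32)) = 3175512 + 25*((½)*(-23 - 32)/(-32))⁴ = 3175512 + 25*((½)*(-1/32)*(-55))⁴ = 3175512 + 25*(55/64)⁴ = 3175512 + 25*(9150625/16777216) = 3175512 + 228765625/16777216 = 53276479500217/16777216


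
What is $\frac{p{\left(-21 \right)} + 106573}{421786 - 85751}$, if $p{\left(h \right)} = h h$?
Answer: $\frac{107014}{336035} \approx 0.31846$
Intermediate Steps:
$p{\left(h \right)} = h^{2}$
$\frac{p{\left(-21 \right)} + 106573}{421786 - 85751} = \frac{\left(-21\right)^{2} + 106573}{421786 - 85751} = \frac{441 + 106573}{336035} = 107014 \cdot \frac{1}{336035} = \frac{107014}{336035}$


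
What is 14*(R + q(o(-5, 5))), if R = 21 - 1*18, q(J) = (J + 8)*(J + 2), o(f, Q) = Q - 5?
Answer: 266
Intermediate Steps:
o(f, Q) = -5 + Q
q(J) = (2 + J)*(8 + J) (q(J) = (8 + J)*(2 + J) = (2 + J)*(8 + J))
R = 3 (R = 21 - 18 = 3)
14*(R + q(o(-5, 5))) = 14*(3 + (16 + (-5 + 5)² + 10*(-5 + 5))) = 14*(3 + (16 + 0² + 10*0)) = 14*(3 + (16 + 0 + 0)) = 14*(3 + 16) = 14*19 = 266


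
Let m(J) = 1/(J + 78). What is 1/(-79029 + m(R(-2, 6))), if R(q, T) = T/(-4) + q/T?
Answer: -457/36116247 ≈ -1.2654e-5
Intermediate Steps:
R(q, T) = -T/4 + q/T (R(q, T) = T*(-¼) + q/T = -T/4 + q/T)
m(J) = 1/(78 + J)
1/(-79029 + m(R(-2, 6))) = 1/(-79029 + 1/(78 + (-¼*6 - 2/6))) = 1/(-79029 + 1/(78 + (-3/2 - 2*⅙))) = 1/(-79029 + 1/(78 + (-3/2 - ⅓))) = 1/(-79029 + 1/(78 - 11/6)) = 1/(-79029 + 1/(457/6)) = 1/(-79029 + 6/457) = 1/(-36116247/457) = -457/36116247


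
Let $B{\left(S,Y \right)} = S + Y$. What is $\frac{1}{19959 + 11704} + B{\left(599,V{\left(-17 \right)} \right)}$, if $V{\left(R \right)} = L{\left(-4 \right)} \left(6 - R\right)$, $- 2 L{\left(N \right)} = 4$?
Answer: $\frac{17509640}{31663} \approx 553.0$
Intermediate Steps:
$L{\left(N \right)} = -2$ ($L{\left(N \right)} = \left(- \frac{1}{2}\right) 4 = -2$)
$V{\left(R \right)} = -12 + 2 R$ ($V{\left(R \right)} = - 2 \left(6 - R\right) = -12 + 2 R$)
$\frac{1}{19959 + 11704} + B{\left(599,V{\left(-17 \right)} \right)} = \frac{1}{19959 + 11704} + \left(599 + \left(-12 + 2 \left(-17\right)\right)\right) = \frac{1}{31663} + \left(599 - 46\right) = \frac{1}{31663} + 553 = \frac{17509640}{31663}$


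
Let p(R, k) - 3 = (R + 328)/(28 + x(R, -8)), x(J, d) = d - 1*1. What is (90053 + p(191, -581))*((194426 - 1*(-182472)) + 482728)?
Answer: 1471321247958/19 ≈ 7.7438e+10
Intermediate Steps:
x(J, d) = -1 + d (x(J, d) = d - 1 = -1 + d)
p(R, k) = 385/19 + R/19 (p(R, k) = 3 + (R + 328)/(28 + (-1 - 8)) = 3 + (328 + R)/(28 - 9) = 3 + (328 + R)/19 = 3 + (328 + R)*(1/19) = 3 + (328/19 + R/19) = 385/19 + R/19)
(90053 + p(191, -581))*((194426 - 1*(-182472)) + 482728) = (90053 + (385/19 + (1/19)*191))*((194426 - 1*(-182472)) + 482728) = (90053 + (385/19 + 191/19))*((194426 + 182472) + 482728) = (90053 + 576/19)*(376898 + 482728) = (1711583/19)*859626 = 1471321247958/19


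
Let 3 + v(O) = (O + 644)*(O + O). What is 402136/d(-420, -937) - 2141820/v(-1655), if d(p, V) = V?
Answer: -149746401188/348398151 ≈ -429.81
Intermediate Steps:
v(O) = -3 + 2*O*(644 + O) (v(O) = -3 + (O + 644)*(O + O) = -3 + (644 + O)*(2*O) = -3 + 2*O*(644 + O))
402136/d(-420, -937) - 2141820/v(-1655) = 402136/(-937) - 2141820/(-3 + 2*(-1655)² + 1288*(-1655)) = 402136*(-1/937) - 2141820/(-3 + 2*2739025 - 2131640) = -402136/937 - 2141820/(-3 + 5478050 - 2131640) = -402136/937 - 2141820/3346407 = -402136/937 - 2141820*1/3346407 = -402136/937 - 237980/371823 = -149746401188/348398151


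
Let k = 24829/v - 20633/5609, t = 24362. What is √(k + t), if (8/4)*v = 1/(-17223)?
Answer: I*√26906458381213229/5609 ≈ 29244.0*I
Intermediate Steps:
v = -1/34446 (v = (½)/(-17223) = (½)*(-1/17223) = -1/34446 ≈ -2.9031e-5)
k = -4797151868639/5609 (k = 24829/(-1/34446) - 20633/5609 = 24829*(-34446) - 20633*1/5609 = -855259734 - 20633/5609 = -4797151868639/5609 ≈ -8.5526e+8)
√(k + t) = √(-4797151868639/5609 + 24362) = √(-4797015222181/5609) = I*√26906458381213229/5609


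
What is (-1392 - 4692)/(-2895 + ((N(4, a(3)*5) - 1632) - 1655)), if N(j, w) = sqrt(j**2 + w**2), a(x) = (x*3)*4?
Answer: 3134274/3182059 + 2028*sqrt(2026)/3182059 ≈ 1.0137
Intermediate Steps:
a(x) = 12*x (a(x) = (3*x)*4 = 12*x)
(-1392 - 4692)/(-2895 + ((N(4, a(3)*5) - 1632) - 1655)) = (-1392 - 4692)/(-2895 + ((sqrt(4**2 + ((12*3)*5)**2) - 1632) - 1655)) = -6084/(-2895 + ((sqrt(16 + (36*5)**2) - 1632) - 1655)) = -6084/(-2895 + ((sqrt(16 + 180**2) - 1632) - 1655)) = -6084/(-2895 + ((sqrt(16 + 32400) - 1632) - 1655)) = -6084/(-2895 + ((sqrt(32416) - 1632) - 1655)) = -6084/(-2895 + ((4*sqrt(2026) - 1632) - 1655)) = -6084/(-2895 + ((-1632 + 4*sqrt(2026)) - 1655)) = -6084/(-2895 + (-3287 + 4*sqrt(2026))) = -6084/(-6182 + 4*sqrt(2026))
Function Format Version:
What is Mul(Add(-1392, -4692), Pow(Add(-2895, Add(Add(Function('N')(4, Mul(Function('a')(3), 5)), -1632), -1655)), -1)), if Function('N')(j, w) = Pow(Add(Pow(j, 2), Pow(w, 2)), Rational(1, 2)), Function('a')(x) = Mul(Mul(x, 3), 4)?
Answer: Add(Rational(3134274, 3182059), Mul(Rational(2028, 3182059), Pow(2026, Rational(1, 2)))) ≈ 1.0137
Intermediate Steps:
Function('a')(x) = Mul(12, x) (Function('a')(x) = Mul(Mul(3, x), 4) = Mul(12, x))
Mul(Add(-1392, -4692), Pow(Add(-2895, Add(Add(Function('N')(4, Mul(Function('a')(3), 5)), -1632), -1655)), -1)) = Mul(Add(-1392, -4692), Pow(Add(-2895, Add(Add(Pow(Add(Pow(4, 2), Pow(Mul(Mul(12, 3), 5), 2)), Rational(1, 2)), -1632), -1655)), -1)) = Mul(-6084, Pow(Add(-2895, Add(Add(Pow(Add(16, Pow(Mul(36, 5), 2)), Rational(1, 2)), -1632), -1655)), -1)) = Mul(-6084, Pow(Add(-2895, Add(Add(Pow(Add(16, Pow(180, 2)), Rational(1, 2)), -1632), -1655)), -1)) = Mul(-6084, Pow(Add(-2895, Add(Add(Pow(Add(16, 32400), Rational(1, 2)), -1632), -1655)), -1)) = Mul(-6084, Pow(Add(-2895, Add(Add(Pow(32416, Rational(1, 2)), -1632), -1655)), -1)) = Mul(-6084, Pow(Add(-2895, Add(Add(Mul(4, Pow(2026, Rational(1, 2))), -1632), -1655)), -1)) = Mul(-6084, Pow(Add(-2895, Add(Add(-1632, Mul(4, Pow(2026, Rational(1, 2)))), -1655)), -1)) = Mul(-6084, Pow(Add(-2895, Add(-3287, Mul(4, Pow(2026, Rational(1, 2))))), -1)) = Mul(-6084, Pow(Add(-6182, Mul(4, Pow(2026, Rational(1, 2)))), -1))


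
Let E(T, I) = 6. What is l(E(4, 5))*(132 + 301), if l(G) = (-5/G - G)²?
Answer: 727873/36 ≈ 20219.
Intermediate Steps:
l(G) = (-G - 5/G)²
l(E(4, 5))*(132 + 301) = ((5 + 6²)²/6²)*(132 + 301) = ((5 + 36)²/36)*433 = ((1/36)*41²)*433 = ((1/36)*1681)*433 = (1681/36)*433 = 727873/36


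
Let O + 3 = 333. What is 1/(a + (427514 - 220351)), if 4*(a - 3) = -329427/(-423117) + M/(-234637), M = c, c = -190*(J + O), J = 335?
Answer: 14707985708/3046999410020415 ≈ 4.8270e-6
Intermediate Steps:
O = 330 (O = -3 + 333 = 330)
c = -126350 (c = -190*(335 + 330) = -190*665 = -126350)
M = -126350
a = 48966794011/14707985708 (a = 3 + (-329427/(-423117) - 126350/(-234637))/4 = 3 + (-329427*(-1/423117) - 126350*(-1/234637))/4 = 3 + (12201/15671 + 126350/234637)/4 = 3 + (¼)*(4842836887/3676996427) = 3 + 4842836887/14707985708 = 48966794011/14707985708 ≈ 3.3293)
1/(a + (427514 - 220351)) = 1/(48966794011/14707985708 + (427514 - 220351)) = 1/(48966794011/14707985708 + 207163) = 1/(3046999410020415/14707985708) = 14707985708/3046999410020415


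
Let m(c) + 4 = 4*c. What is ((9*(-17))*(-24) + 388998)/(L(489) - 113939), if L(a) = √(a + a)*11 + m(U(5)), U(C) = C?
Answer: -44734144410/12978331591 - 4319370*√978/12978331591 ≈ -3.4572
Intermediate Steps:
m(c) = -4 + 4*c
L(a) = 16 + 11*√2*√a (L(a) = √(a + a)*11 + (-4 + 4*5) = √(2*a)*11 + (-4 + 20) = (√2*√a)*11 + 16 = 11*√2*√a + 16 = 16 + 11*√2*√a)
((9*(-17))*(-24) + 388998)/(L(489) - 113939) = ((9*(-17))*(-24) + 388998)/((16 + 11*√2*√489) - 113939) = (-153*(-24) + 388998)/((16 + 11*√978) - 113939) = (3672 + 388998)/(-113923 + 11*√978) = 392670/(-113923 + 11*√978)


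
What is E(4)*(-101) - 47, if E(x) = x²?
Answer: -1663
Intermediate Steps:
E(4)*(-101) - 47 = 4²*(-101) - 47 = 16*(-101) - 47 = -1616 - 47 = -1663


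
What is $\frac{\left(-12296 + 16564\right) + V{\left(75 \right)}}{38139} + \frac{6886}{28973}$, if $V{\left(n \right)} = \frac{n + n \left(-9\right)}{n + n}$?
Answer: $\frac{386166026}{1105001247} \approx 0.34947$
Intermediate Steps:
$V{\left(n \right)} = -4$ ($V{\left(n \right)} = \frac{n - 9 n}{2 n} = - 8 n \frac{1}{2 n} = -4$)
$\frac{\left(-12296 + 16564\right) + V{\left(75 \right)}}{38139} + \frac{6886}{28973} = \frac{\left(-12296 + 16564\right) - 4}{38139} + \frac{6886}{28973} = \left(4268 - 4\right) \frac{1}{38139} + 6886 \cdot \frac{1}{28973} = 4264 \cdot \frac{1}{38139} + \frac{6886}{28973} = \frac{4264}{38139} + \frac{6886}{28973} = \frac{386166026}{1105001247}$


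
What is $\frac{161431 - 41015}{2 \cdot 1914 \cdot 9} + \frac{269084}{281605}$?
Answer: $\frac{10795057412}{2425463865} \approx 4.4507$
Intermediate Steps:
$\frac{161431 - 41015}{2 \cdot 1914 \cdot 9} + \frac{269084}{281605} = \frac{120416}{3828 \cdot 9} + 269084 \cdot \frac{1}{281605} = \frac{120416}{34452} + \frac{269084}{281605} = 120416 \cdot \frac{1}{34452} + \frac{269084}{281605} = \frac{30104}{8613} + \frac{269084}{281605} = \frac{10795057412}{2425463865}$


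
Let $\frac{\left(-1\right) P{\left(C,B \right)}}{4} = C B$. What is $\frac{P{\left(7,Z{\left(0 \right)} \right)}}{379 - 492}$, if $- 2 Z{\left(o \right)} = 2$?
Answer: $- \frac{28}{113} \approx -0.24779$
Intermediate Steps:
$Z{\left(o \right)} = -1$ ($Z{\left(o \right)} = \left(- \frac{1}{2}\right) 2 = -1$)
$P{\left(C,B \right)} = - 4 B C$ ($P{\left(C,B \right)} = - 4 C B = - 4 B C$)
$\frac{P{\left(7,Z{\left(0 \right)} \right)}}{379 - 492} = \frac{\left(-4\right) \left(-1\right) 7}{379 - 492} = \frac{28}{-113} = 28 \left(- \frac{1}{113}\right) = - \frac{28}{113}$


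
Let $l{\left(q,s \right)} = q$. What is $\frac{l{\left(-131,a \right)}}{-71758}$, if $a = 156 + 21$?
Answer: $\frac{131}{71758} \approx 0.0018256$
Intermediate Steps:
$a = 177$
$\frac{l{\left(-131,a \right)}}{-71758} = - \frac{131}{-71758} = \left(-131\right) \left(- \frac{1}{71758}\right) = \frac{131}{71758}$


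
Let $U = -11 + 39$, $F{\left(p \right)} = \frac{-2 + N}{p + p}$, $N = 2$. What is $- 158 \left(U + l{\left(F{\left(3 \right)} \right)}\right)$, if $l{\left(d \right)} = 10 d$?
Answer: $-4424$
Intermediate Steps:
$F{\left(p \right)} = 0$ ($F{\left(p \right)} = \frac{-2 + 2}{p + p} = \frac{0}{2 p} = 0 \frac{1}{2 p} = 0$)
$U = 28$
$- 158 \left(U + l{\left(F{\left(3 \right)} \right)}\right) = - 158 \left(28 + 10 \cdot 0\right) = - 158 \left(28 + 0\right) = \left(-158\right) 28 = -4424$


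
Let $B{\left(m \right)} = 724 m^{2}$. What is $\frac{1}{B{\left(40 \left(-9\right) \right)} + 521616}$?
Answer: $\frac{1}{94352016} \approx 1.0599 \cdot 10^{-8}$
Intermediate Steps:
$\frac{1}{B{\left(40 \left(-9\right) \right)} + 521616} = \frac{1}{724 \left(40 \left(-9\right)\right)^{2} + 521616} = \frac{1}{724 \left(-360\right)^{2} + 521616} = \frac{1}{724 \cdot 129600 + 521616} = \frac{1}{93830400 + 521616} = \frac{1}{94352016}$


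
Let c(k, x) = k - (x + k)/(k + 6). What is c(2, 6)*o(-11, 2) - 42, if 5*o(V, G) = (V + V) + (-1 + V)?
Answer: -244/5 ≈ -48.800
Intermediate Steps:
o(V, G) = -1/5 + 3*V/5 (o(V, G) = ((V + V) + (-1 + V))/5 = (2*V + (-1 + V))/5 = (-1 + 3*V)/5 = -1/5 + 3*V/5)
c(k, x) = k - (k + x)/(6 + k)
c(2, 6)*o(-11, 2) - 42 = ((2**2 - 1*6 + 5*2)/(6 + 2))*(-1/5 + (3/5)*(-11)) - 42 = ((4 - 6 + 10)/8)*(-1/5 - 33/5) - 42 = ((1/8)*8)*(-34/5) - 42 = 1*(-34/5) - 42 = -34/5 - 42 = -244/5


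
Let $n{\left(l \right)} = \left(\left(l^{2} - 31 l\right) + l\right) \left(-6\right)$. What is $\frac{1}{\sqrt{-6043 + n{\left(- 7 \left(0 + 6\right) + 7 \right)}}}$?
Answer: $- \frac{i \sqrt{19693}}{19693} \approx - 0.007126 i$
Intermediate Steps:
$n{\left(l \right)} = - 6 l^{2} + 180 l$ ($n{\left(l \right)} = \left(l^{2} - 30 l\right) \left(-6\right) = - 6 l^{2} + 180 l$)
$\frac{1}{\sqrt{-6043 + n{\left(- 7 \left(0 + 6\right) + 7 \right)}}} = \frac{1}{\sqrt{-6043 + 6 \left(- 7 \left(0 + 6\right) + 7\right) \left(30 - \left(- 7 \left(0 + 6\right) + 7\right)\right)}} = \frac{1}{\sqrt{-6043 + 6 \left(\left(-7\right) 6 + 7\right) \left(30 - \left(\left(-7\right) 6 + 7\right)\right)}} = \frac{1}{\sqrt{-6043 + 6 \left(-42 + 7\right) \left(30 - \left(-42 + 7\right)\right)}} = \frac{1}{\sqrt{-6043 + 6 \left(-35\right) \left(30 - -35\right)}} = \frac{1}{\sqrt{-6043 + 6 \left(-35\right) \left(30 + 35\right)}} = \frac{1}{\sqrt{-6043 + 6 \left(-35\right) 65}} = \frac{1}{\sqrt{-6043 - 13650}} = \frac{1}{\sqrt{-19693}} = \frac{1}{i \sqrt{19693}} = - \frac{i \sqrt{19693}}{19693}$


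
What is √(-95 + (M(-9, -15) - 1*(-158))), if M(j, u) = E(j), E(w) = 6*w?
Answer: 3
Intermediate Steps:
M(j, u) = 6*j
√(-95 + (M(-9, -15) - 1*(-158))) = √(-95 + (6*(-9) - 1*(-158))) = √(-95 + (-54 + 158)) = √(-95 + 104) = √9 = 3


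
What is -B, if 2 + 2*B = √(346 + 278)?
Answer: 1 - 2*√39 ≈ -11.490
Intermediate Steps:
B = -1 + 2*√39 (B = -1 + √(346 + 278)/2 = -1 + √624/2 = -1 + (4*√39)/2 = -1 + 2*√39 ≈ 11.490)
-B = -(-1 + 2*√39) = 1 - 2*√39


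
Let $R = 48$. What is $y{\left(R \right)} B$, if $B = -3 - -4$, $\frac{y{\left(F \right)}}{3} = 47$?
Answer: $141$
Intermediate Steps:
$y{\left(F \right)} = 141$ ($y{\left(F \right)} = 3 \cdot 47 = 141$)
$B = 1$ ($B = -3 + 4 = 1$)
$y{\left(R \right)} B = 141 \cdot 1 = 141$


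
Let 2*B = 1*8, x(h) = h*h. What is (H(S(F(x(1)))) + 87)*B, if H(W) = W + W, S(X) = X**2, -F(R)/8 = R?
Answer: 860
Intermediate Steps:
x(h) = h**2
F(R) = -8*R
H(W) = 2*W
B = 4 (B = (1*8)/2 = (1/2)*8 = 4)
(H(S(F(x(1)))) + 87)*B = (2*(-8*1**2)**2 + 87)*4 = (2*(-8*1)**2 + 87)*4 = (2*(-8)**2 + 87)*4 = (2*64 + 87)*4 = (128 + 87)*4 = 215*4 = 860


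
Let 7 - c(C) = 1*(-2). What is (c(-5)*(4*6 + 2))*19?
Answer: 4446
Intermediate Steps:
c(C) = 9 (c(C) = 7 - (-2) = 7 - 1*(-2) = 7 + 2 = 9)
(c(-5)*(4*6 + 2))*19 = (9*(4*6 + 2))*19 = (9*(24 + 2))*19 = (9*26)*19 = 234*19 = 4446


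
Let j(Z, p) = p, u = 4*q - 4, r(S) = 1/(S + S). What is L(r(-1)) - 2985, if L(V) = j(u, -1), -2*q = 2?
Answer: -2986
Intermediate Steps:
q = -1 (q = -1/2*2 = -1)
r(S) = 1/(2*S)
u = -8 (u = 4*(-1) - 4 = -4 - 4 = -8)
L(V) = -1
L(r(-1)) - 2985 = -1 - 2985 = -2986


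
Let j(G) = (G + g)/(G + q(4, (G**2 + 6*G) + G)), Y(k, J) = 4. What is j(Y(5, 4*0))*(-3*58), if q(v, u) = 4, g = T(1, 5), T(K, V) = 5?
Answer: -783/4 ≈ -195.75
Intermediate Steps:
g = 5
j(G) = (5 + G)/(4 + G) (j(G) = (G + 5)/(G + 4) = (5 + G)/(4 + G))
j(Y(5, 4*0))*(-3*58) = ((5 + 4)/(4 + 4))*(-3*58) = (9/8)*(-174) = -783/4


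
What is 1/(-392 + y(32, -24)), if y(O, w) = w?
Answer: -1/416 ≈ -0.0024038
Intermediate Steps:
1/(-392 + y(32, -24)) = 1/(-392 - 24) = 1/(-416) = -1/416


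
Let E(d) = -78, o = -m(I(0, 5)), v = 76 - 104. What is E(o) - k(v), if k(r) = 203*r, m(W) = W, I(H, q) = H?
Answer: 5606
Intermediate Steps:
v = -28
o = 0 (o = -1*0 = 0)
E(o) - k(v) = -78 - 203*(-28) = -78 - 1*(-5684) = -78 + 5684 = 5606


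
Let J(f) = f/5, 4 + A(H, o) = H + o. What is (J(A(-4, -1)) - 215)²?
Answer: 1175056/25 ≈ 47002.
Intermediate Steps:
A(H, o) = -4 + H + o (A(H, o) = -4 + (H + o) = -4 + H + o)
J(f) = f/5 (J(f) = f*(⅕) = f/5)
(J(A(-4, -1)) - 215)² = ((-4 - 4 - 1)/5 - 215)² = ((⅕)*(-9) - 215)² = (-9/5 - 215)² = (-1084/5)² = 1175056/25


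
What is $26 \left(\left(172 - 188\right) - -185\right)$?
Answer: $4394$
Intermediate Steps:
$26 \left(\left(172 - 188\right) - -185\right) = 26 \left(-16 + 185\right) = 26 \cdot 169 = 4394$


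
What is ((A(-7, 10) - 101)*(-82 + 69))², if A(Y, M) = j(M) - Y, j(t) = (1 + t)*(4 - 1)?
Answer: 628849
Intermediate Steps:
j(t) = 3 + 3*t (j(t) = (1 + t)*3 = 3 + 3*t)
A(Y, M) = 3 - Y + 3*M (A(Y, M) = (3 + 3*M) - Y = 3 - Y + 3*M)
((A(-7, 10) - 101)*(-82 + 69))² = (((3 - 1*(-7) + 3*10) - 101)*(-82 + 69))² = (((3 + 7 + 30) - 101)*(-13))² = ((40 - 101)*(-13))² = (-61*(-13))² = 793² = 628849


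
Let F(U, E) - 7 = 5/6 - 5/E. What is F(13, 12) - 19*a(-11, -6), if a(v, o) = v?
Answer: 2597/12 ≈ 216.42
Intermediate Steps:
F(U, E) = 47/6 - 5/E (F(U, E) = 7 + (5/6 - 5/E) = 7 + (5*(⅙) - 5/E) = 7 + (⅚ - 5/E) = 47/6 - 5/E)
F(13, 12) - 19*a(-11, -6) = (47/6 - 5/12) - 19*(-11) = (47/6 - 5*1/12) + 209 = (47/6 - 5/12) + 209 = 89/12 + 209 = 2597/12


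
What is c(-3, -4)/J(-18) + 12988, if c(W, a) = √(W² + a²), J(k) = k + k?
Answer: 467563/36 ≈ 12988.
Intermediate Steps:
J(k) = 2*k
c(-3, -4)/J(-18) + 12988 = √((-3)² + (-4)²)/((2*(-18))) + 12988 = √(9 + 16)/(-36) + 12988 = -√25/36 + 12988 = -1/36*5 + 12988 = -5/36 + 12988 = 467563/36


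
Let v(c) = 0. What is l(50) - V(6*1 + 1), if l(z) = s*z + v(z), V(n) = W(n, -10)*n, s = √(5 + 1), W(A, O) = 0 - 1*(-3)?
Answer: -21 + 50*√6 ≈ 101.47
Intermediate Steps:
W(A, O) = 3 (W(A, O) = 0 + 3 = 3)
s = √6 ≈ 2.4495
V(n) = 3*n
l(z) = z*√6 (l(z) = √6*z + 0 = z*√6 + 0 = z*√6)
l(50) - V(6*1 + 1) = 50*√6 - 3*(6*1 + 1) = 50*√6 - 3*(6 + 1) = 50*√6 - 3*7 = 50*√6 - 1*21 = 50*√6 - 21 = -21 + 50*√6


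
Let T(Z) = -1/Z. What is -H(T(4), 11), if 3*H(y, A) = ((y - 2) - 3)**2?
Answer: -147/16 ≈ -9.1875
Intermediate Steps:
H(y, A) = (-5 + y)**2/3 (H(y, A) = ((y - 2) - 3)**2/3 = ((-2 + y) - 3)**2/3 = (-5 + y)**2/3)
-H(T(4), 11) = -(-5 - 1/4)**2/3 = -(-21/4)**2/3 = -441/(3*16) = -1*147/16 = -147/16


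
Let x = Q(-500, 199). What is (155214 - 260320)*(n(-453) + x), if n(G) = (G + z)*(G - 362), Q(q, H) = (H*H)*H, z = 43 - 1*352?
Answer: -893572217674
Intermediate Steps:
z = -309 (z = 43 - 352 = -309)
Q(q, H) = H³ (Q(q, H) = H²*H = H³)
x = 7880599 (x = 199³ = 7880599)
n(G) = (-362 + G)*(-309 + G) (n(G) = (G - 309)*(G - 362) = (-309 + G)*(-362 + G) = (-362 + G)*(-309 + G))
(155214 - 260320)*(n(-453) + x) = (155214 - 260320)*((111858 + (-453)² - 671*(-453)) + 7880599) = -105106*((111858 + 205209 + 303963) + 7880599) = -105106*(621030 + 7880599) = -105106*8501629 = -893572217674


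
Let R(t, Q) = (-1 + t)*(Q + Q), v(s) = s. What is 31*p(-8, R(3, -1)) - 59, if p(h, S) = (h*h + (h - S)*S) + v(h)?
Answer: 2173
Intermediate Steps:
R(t, Q) = 2*Q*(-1 + t) (R(t, Q) = (-1 + t)*(2*Q) = 2*Q*(-1 + t))
p(h, S) = h + h**2 + S*(h - S) (p(h, S) = (h*h + (h - S)*S) + h = (h**2 + S*(h - S)) + h = h + h**2 + S*(h - S))
31*p(-8, R(3, -1)) - 59 = 31*(-8 + (-8)**2 - (2*(-1)*(-1 + 3))**2 + (2*(-1)*(-1 + 3))*(-8)) - 59 = 31*(-8 + 64 - (2*(-1)*2)**2 + (2*(-1)*2)*(-8)) - 59 = 31*(-8 + 64 - 1*(-4)**2 - 4*(-8)) - 59 = 31*(-8 + 64 - 1*16 + 32) - 59 = 31*(-8 + 64 - 16 + 32) - 59 = 31*72 - 59 = 2232 - 59 = 2173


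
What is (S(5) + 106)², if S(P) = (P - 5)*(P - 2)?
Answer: 11236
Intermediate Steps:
S(P) = (-5 + P)*(-2 + P)
(S(5) + 106)² = ((10 + 5² - 7*5) + 106)² = ((10 + 25 - 35) + 106)² = (0 + 106)² = 106² = 11236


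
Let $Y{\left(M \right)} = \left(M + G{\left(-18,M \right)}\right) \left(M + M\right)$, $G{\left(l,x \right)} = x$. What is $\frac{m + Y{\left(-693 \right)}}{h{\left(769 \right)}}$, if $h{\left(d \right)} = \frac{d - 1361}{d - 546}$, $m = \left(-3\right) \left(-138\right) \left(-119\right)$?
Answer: $- \frac{208697895}{296} \approx -7.0506 \cdot 10^{5}$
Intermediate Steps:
$m = -49266$ ($m = 414 \left(-119\right) = -49266$)
$Y{\left(M \right)} = 4 M^{2}$ ($Y{\left(M \right)} = \left(M + M\right) \left(M + M\right) = 2 M 2 M = 4 M^{2}$)
$h{\left(d \right)} = \frac{-1361 + d}{-546 + d}$
$\frac{m + Y{\left(-693 \right)}}{h{\left(769 \right)}} = \frac{-49266 + 4 \left(-693\right)^{2}}{\frac{1}{-546 + 769} \left(-1361 + 769\right)} = \frac{-49266 + 4 \cdot 480249}{\frac{1}{223} \left(-592\right)} = \frac{-49266 + 1920996}{\frac{1}{223} \left(-592\right)} = \frac{1871730}{- \frac{592}{223}} = 1871730 \left(- \frac{223}{592}\right) = - \frac{208697895}{296}$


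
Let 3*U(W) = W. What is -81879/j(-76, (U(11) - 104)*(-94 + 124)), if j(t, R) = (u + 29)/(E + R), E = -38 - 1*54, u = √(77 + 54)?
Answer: 3682835541/355 - 126994329*√131/355 ≈ 6.2798e+6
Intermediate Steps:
U(W) = W/3
u = √131 ≈ 11.446
E = -92 (E = -38 - 54 = -92)
j(t, R) = (29 + √131)/(-92 + R) (j(t, R) = (√131 + 29)/(-92 + R) = (29 + √131)/(-92 + R))
-81879/j(-76, (U(11) - 104)*(-94 + 124)) = -81879*(-92 + ((⅓)*11 - 104)*(-94 + 124))/(29 + √131) = -81879*(-92 + (11/3 - 104)*30)/(29 + √131) = -81879*(-92 - 301/3*30)/(29 + √131) = -81879*(-92 - 3010)/(29 + √131) = -81879*(-3102/(29 + √131)) = -81879/(-29/3102 - √131/3102)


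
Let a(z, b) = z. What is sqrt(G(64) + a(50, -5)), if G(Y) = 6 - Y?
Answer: 2*I*sqrt(2) ≈ 2.8284*I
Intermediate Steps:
sqrt(G(64) + a(50, -5)) = sqrt((6 - 1*64) + 50) = sqrt((6 - 64) + 50) = sqrt(-58 + 50) = sqrt(-8) = 2*I*sqrt(2)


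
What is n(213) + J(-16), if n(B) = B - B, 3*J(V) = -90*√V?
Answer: -120*I ≈ -120.0*I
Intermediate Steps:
J(V) = -30*√V (J(V) = (-90*√V)/3 = -30*√V)
n(B) = 0
n(213) + J(-16) = 0 - 120*I = -120*I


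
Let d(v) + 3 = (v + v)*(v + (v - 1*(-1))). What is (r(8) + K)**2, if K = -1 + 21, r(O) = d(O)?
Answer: 83521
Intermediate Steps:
d(v) = -3 + 2*v*(1 + 2*v) (d(v) = -3 + (v + v)*(v + (v - 1*(-1))) = -3 + (2*v)*(v + (v + 1)) = -3 + (2*v)*(v + (1 + v)) = -3 + (2*v)*(1 + 2*v) = -3 + 2*v*(1 + 2*v))
r(O) = -3 + 2*O + 4*O**2
K = 20
(r(8) + K)**2 = ((-3 + 2*8 + 4*8**2) + 20)**2 = ((-3 + 16 + 4*64) + 20)**2 = ((-3 + 16 + 256) + 20)**2 = (269 + 20)**2 = 289**2 = 83521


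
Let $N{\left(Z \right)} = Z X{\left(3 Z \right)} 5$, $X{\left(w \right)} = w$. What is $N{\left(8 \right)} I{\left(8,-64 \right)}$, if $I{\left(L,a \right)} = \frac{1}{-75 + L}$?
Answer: $- \frac{960}{67} \approx -14.328$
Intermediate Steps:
$N{\left(Z \right)} = 15 Z^{2}$ ($N{\left(Z \right)} = Z 3 Z 5 = 3 Z^{2} \cdot 5 = 15 Z^{2}$)
$N{\left(8 \right)} I{\left(8,-64 \right)} = \frac{15 \cdot 8^{2}}{-75 + 8} = \frac{15 \cdot 64}{-67} = 960 \left(- \frac{1}{67}\right) = - \frac{960}{67}$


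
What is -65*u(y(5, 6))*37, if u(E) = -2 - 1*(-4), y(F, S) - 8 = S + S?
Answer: -4810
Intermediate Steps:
y(F, S) = 8 + 2*S (y(F, S) = 8 + (S + S) = 8 + 2*S)
u(E) = 2 (u(E) = -2 + 4 = 2)
-65*u(y(5, 6))*37 = -65*2*37 = -130*37 = -4810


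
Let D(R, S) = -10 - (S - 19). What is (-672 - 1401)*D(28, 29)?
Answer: 41460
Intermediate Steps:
D(R, S) = 9 - S (D(R, S) = -10 - (-19 + S) = -10 + (19 - S) = 9 - S)
(-672 - 1401)*D(28, 29) = (-672 - 1401)*(9 - 1*29) = -2073*(9 - 29) = -2073*(-20) = 41460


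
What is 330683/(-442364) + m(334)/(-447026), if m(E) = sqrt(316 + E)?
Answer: -330683/442364 - 5*sqrt(26)/447026 ≈ -0.74759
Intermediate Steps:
330683/(-442364) + m(334)/(-447026) = 330683/(-442364) + sqrt(316 + 334)/(-447026) = 330683*(-1/442364) + sqrt(650)*(-1/447026) = -330683/442364 + (5*sqrt(26))*(-1/447026) = -330683/442364 - 5*sqrt(26)/447026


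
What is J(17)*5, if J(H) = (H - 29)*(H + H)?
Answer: -2040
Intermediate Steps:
J(H) = 2*H*(-29 + H) (J(H) = (-29 + H)*(2*H) = 2*H*(-29 + H))
J(17)*5 = (2*17*(-29 + 17))*5 = (2*17*(-12))*5 = -408*5 = -2040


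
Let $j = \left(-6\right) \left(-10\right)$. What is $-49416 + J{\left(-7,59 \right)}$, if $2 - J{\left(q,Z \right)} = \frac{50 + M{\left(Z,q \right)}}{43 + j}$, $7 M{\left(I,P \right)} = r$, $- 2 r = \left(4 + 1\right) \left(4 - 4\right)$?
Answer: $- \frac{5089692}{103} \approx -49415.0$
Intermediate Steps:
$j = 60$
$r = 0$ ($r = - \frac{\left(4 + 1\right) \left(4 - 4\right)}{2} = - \frac{5 \cdot 0}{2} = \left(- \frac{1}{2}\right) 0 = 0$)
$M{\left(I,P \right)} = 0$ ($M{\left(I,P \right)} = \frac{1}{7} \cdot 0 = 0$)
$J{\left(q,Z \right)} = \frac{156}{103}$ ($J{\left(q,Z \right)} = 2 - \frac{50 + 0}{43 + 60} = 2 - \frac{50}{103} = \frac{156}{103}$)
$-49416 + J{\left(-7,59 \right)} = -49416 + \frac{156}{103} = - \frac{5089692}{103}$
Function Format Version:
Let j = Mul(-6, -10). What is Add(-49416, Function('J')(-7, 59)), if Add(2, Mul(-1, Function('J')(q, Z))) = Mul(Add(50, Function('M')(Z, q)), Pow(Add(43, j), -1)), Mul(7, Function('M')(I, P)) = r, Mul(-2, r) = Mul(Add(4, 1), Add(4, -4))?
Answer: Rational(-5089692, 103) ≈ -49415.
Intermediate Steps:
j = 60
r = 0 (r = Mul(Rational(-1, 2), Mul(Add(4, 1), Add(4, -4))) = Mul(Rational(-1, 2), Mul(5, 0)) = Mul(Rational(-1, 2), 0) = 0)
Function('M')(I, P) = 0 (Function('M')(I, P) = Mul(Rational(1, 7), 0) = 0)
Function('J')(q, Z) = Rational(156, 103) (Function('J')(q, Z) = Add(2, Mul(-1, Mul(Add(50, 0), Pow(Add(43, 60), -1)))) = Add(2, Mul(-1, Mul(50, Pow(103, -1)))) = Add(2, Mul(-1, Mul(50, Rational(1, 103)))) = Add(2, Mul(-1, Rational(50, 103))) = Add(2, Rational(-50, 103)) = Rational(156, 103))
Add(-49416, Function('J')(-7, 59)) = Add(-49416, Rational(156, 103)) = Rational(-5089692, 103)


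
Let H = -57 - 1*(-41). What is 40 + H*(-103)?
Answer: 1688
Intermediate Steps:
H = -16 (H = -57 + 41 = -16)
40 + H*(-103) = 40 - 16*(-103) = 40 + 1648 = 1688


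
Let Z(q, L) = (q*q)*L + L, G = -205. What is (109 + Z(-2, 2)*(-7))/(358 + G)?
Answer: 13/51 ≈ 0.25490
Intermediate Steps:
Z(q, L) = L + L*q² (Z(q, L) = q²*L + L = L*q² + L = L + L*q²)
(109 + Z(-2, 2)*(-7))/(358 + G) = (109 + (2*(1 + (-2)²))*(-7))/(358 - 205) = (109 + (2*(1 + 4))*(-7))/153 = (109 + (2*5)*(-7))*(1/153) = (109 + 10*(-7))*(1/153) = (109 - 70)*(1/153) = 39*(1/153) = 13/51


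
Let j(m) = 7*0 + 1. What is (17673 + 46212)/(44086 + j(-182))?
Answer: 63885/44087 ≈ 1.4491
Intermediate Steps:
j(m) = 1 (j(m) = 0 + 1 = 1)
(17673 + 46212)/(44086 + j(-182)) = (17673 + 46212)/(44086 + 1) = 63885/44087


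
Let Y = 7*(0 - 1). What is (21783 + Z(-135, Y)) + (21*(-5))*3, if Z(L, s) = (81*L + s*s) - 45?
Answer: 10537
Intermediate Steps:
Y = -7 (Y = 7*(-1) = -7)
Z(L, s) = -45 + s² + 81*L (Z(L, s) = (81*L + s²) - 45 = (s² + 81*L) - 45 = -45 + s² + 81*L)
(21783 + Z(-135, Y)) + (21*(-5))*3 = (21783 + (-45 + (-7)² + 81*(-135))) + (21*(-5))*3 = (21783 + (-45 + 49 - 10935)) - 105*3 = (21783 - 10931) - 315 = 10852 - 315 = 10537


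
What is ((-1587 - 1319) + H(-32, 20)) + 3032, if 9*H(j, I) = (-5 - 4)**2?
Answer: 135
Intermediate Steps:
H(j, I) = 9 (H(j, I) = (-5 - 4)**2/9 = (1/9)*(-9)**2 = (1/9)*81 = 9)
((-1587 - 1319) + H(-32, 20)) + 3032 = ((-1587 - 1319) + 9) + 3032 = (-2906 + 9) + 3032 = -2897 + 3032 = 135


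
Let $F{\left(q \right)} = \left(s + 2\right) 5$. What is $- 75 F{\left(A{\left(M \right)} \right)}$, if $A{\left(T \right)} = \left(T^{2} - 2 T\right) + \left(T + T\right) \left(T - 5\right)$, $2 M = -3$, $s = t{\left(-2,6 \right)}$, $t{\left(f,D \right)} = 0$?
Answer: $-750$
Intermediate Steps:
$s = 0$
$M = - \frac{3}{2}$ ($M = \frac{1}{2} \left(-3\right) = - \frac{3}{2} \approx -1.5$)
$A{\left(T \right)} = T^{2} - 2 T + 2 T \left(-5 + T\right)$ ($A{\left(T \right)} = \left(T^{2} - 2 T\right) + 2 T \left(-5 + T\right) = T^{2} - 2 T + 2 T \left(-5 + T\right)$)
$F{\left(q \right)} = 10$ ($F{\left(q \right)} = \left(0 + 2\right) 5 = 2 \cdot 5 = 10$)
$- 75 F{\left(A{\left(M \right)} \right)} = \left(-75\right) 10 = -750$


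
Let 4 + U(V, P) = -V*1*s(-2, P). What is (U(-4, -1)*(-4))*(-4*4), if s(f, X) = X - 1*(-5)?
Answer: 768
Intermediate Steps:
s(f, X) = 5 + X (s(f, X) = X + 5 = 5 + X)
U(V, P) = -4 - V*(5 + P) (U(V, P) = -4 - V*1*(5 + P) = -4 - V*(5 + P))
(U(-4, -1)*(-4))*(-4*4) = ((-4 - 1*(-4)*(5 - 1))*(-4))*(-4*4) = ((-4 - 1*(-4)*4)*(-4))*(-16) = ((-4 + 16)*(-4))*(-16) = (12*(-4))*(-16) = -48*(-16) = 768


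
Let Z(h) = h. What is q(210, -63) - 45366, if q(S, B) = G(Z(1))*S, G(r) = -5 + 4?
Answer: -45576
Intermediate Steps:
G(r) = -1
q(S, B) = -S
q(210, -63) - 45366 = -1*210 - 45366 = -210 - 45366 = -45576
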